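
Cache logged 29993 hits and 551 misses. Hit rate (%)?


Formula: hit rate = hits / (hits + misses) * 100
hit rate = 29993 / (29993 + 551) * 100
hit rate = 29993 / 30544 * 100
hit rate = 98.2%

98.2%


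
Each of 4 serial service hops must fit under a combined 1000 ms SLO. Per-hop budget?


Formula: per_stage = total_budget / stages
per_stage = 1000 / 4
per_stage = 250.0 ms

250.0 ms


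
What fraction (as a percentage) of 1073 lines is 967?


Coverage = covered / total * 100
Coverage = 967 / 1073 * 100
Coverage = 90.12%

90.12%


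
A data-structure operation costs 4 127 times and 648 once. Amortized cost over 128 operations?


Formula: Amortized cost = Total cost / Operations
Total cost = (127 * 4) + (1 * 648)
Total cost = 508 + 648 = 1156
Amortized = 1156 / 128 = 9.0313

9.0313


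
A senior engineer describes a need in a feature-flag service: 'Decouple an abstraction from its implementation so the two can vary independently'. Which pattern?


This matches the Bridge pattern

Bridge


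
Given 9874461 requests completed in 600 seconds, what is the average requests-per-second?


Formula: throughput = requests / seconds
throughput = 9874461 / 600
throughput = 16457.44 requests/second

16457.44 requests/second


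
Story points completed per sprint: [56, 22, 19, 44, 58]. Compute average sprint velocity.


Formula: Avg velocity = Total points / Number of sprints
Points: [56, 22, 19, 44, 58]
Sum = 56 + 22 + 19 + 44 + 58 = 199
Avg velocity = 199 / 5 = 39.8 points/sprint

39.8 points/sprint


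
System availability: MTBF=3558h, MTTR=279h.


Availability = MTBF / (MTBF + MTTR)
Availability = 3558 / (3558 + 279)
Availability = 3558 / 3837
Availability = 92.7287%

92.7287%


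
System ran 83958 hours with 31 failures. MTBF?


Formula: MTBF = Total operating time / Number of failures
MTBF = 83958 / 31
MTBF = 2708.32 hours

2708.32 hours


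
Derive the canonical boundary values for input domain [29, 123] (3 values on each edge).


Range: [29, 123]
Boundaries: just below min, min, min+1, max-1, max, just above max
Values: [28, 29, 30, 122, 123, 124]

[28, 29, 30, 122, 123, 124]


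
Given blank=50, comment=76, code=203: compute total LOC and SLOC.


Total LOC = blank + comment + code
Total LOC = 50 + 76 + 203 = 329
SLOC (source only) = code = 203

Total LOC: 329, SLOC: 203


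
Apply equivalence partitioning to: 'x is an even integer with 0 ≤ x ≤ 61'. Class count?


Constraint: even integers in [0, 61]
Class 1: x < 0 — out-of-range invalid
Class 2: x in [0,61] but odd — wrong type invalid
Class 3: x in [0,61] and even — valid
Class 4: x > 61 — out-of-range invalid
Total equivalence classes: 4

4 equivalence classes


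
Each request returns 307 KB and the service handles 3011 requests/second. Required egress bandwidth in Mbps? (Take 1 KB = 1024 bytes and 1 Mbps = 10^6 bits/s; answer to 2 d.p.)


Formula: Mbps = payload_bytes * RPS * 8 / 1e6
Payload per request = 307 KB = 307 * 1024 = 314368 bytes
Total bytes/sec = 314368 * 3011 = 946562048
Total bits/sec = 946562048 * 8 = 7572496384
Mbps = 7572496384 / 1e6 = 7572.5

7572.5 Mbps


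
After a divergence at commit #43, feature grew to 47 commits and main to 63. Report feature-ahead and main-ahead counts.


Common ancestor: commit #43
feature commits after divergence: 47 - 43 = 4
main commits after divergence: 63 - 43 = 20
feature is 4 commits ahead of main
main is 20 commits ahead of feature

feature ahead: 4, main ahead: 20


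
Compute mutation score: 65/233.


Mutation score = killed / total * 100
Mutation score = 65 / 233 * 100
Mutation score = 27.9%

27.9%


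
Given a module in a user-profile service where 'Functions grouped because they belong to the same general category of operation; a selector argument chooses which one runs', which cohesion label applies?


Reasoning: Grouped by category of activity, not by data or sequence
Type: Logical cohesion

Logical cohesion


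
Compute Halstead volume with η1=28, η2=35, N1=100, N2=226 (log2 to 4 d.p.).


Formula: V = N * log2(η), where N = N1 + N2 and η = η1 + η2
η = 28 + 35 = 63
N = 100 + 226 = 326
log2(63) ≈ 5.9773
V = 326 * 5.9773 = 1948.60

1948.60


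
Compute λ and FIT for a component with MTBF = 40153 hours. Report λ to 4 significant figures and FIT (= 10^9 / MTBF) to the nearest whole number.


Formula: λ = 1 / MTBF; FIT = λ × 1e9 = 1e9 / MTBF
λ = 1 / 40153 ≈ 2.490e-05 failures/hour
FIT = 1e9 / 40153 ≈ 24905 failures per 1e9 hours (nearest whole number)

λ = 2.490e-05 /h, FIT = 24905


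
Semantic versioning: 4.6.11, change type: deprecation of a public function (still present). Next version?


Current: 4.6.11
Change category: 'deprecation of a public function (still present)' → minor bump
SemVer rule: minor bump → increment MINOR, reset PATCH to 0 (MAJOR unchanged)
New: 4.7.0

4.7.0


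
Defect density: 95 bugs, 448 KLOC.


Defect density = defects / KLOC
Defect density = 95 / 448
Defect density = 0.212 defects/KLOC

0.212 defects/KLOC


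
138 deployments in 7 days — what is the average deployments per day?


Formula: deployments per day = releases / days
= 138 / 7
= 19.714 deploys/day
(equivalently, 138.0 deploys/week)

19.714 deploys/day


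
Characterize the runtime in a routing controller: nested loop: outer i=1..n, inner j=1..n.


Reasoning: n iterations times n iterations
Complexity: O(n^2)

O(n^2)


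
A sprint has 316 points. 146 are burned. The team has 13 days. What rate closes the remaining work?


Formula: Required rate = Remaining points / Days left
Remaining = 316 - 146 = 170 points
Required rate = 170 / 13 = 13.08 points/day

13.08 points/day


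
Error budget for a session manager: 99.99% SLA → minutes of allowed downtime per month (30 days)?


Formula: allowed downtime = period * (100 - SLA) / 100
Period (month (30 days)) = 43200 minutes
Unavailability fraction = (100 - 99.99) / 100
Allowed downtime = 43200 * (100 - 99.99) / 100
Allowed downtime = 4.32 minutes

4.32 minutes


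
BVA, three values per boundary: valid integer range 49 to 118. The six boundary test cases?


Range: [49, 118]
Boundaries: just below min, min, min+1, max-1, max, just above max
Values: [48, 49, 50, 117, 118, 119]

[48, 49, 50, 117, 118, 119]


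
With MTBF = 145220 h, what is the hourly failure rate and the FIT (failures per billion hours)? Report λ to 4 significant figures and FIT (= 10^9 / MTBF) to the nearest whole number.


Formula: λ = 1 / MTBF; FIT = λ × 1e9 = 1e9 / MTBF
λ = 1 / 145220 ≈ 6.886e-06 failures/hour
FIT = 1e9 / 145220 ≈ 6886 failures per 1e9 hours (nearest whole number)

λ = 6.886e-06 /h, FIT = 6886


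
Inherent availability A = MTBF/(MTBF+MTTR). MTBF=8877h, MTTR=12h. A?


Availability = MTBF / (MTBF + MTTR)
Availability = 8877 / (8877 + 12)
Availability = 8877 / 8889
Availability = 99.865%

99.865%


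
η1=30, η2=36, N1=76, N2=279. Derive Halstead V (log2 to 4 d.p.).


Formula: V = N * log2(η), where N = N1 + N2 and η = η1 + η2
η = 30 + 36 = 66
N = 76 + 279 = 355
log2(66) ≈ 6.0444
V = 355 * 6.0444 = 2145.76

2145.76


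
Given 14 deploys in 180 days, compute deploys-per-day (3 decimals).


Formula: deployments per day = releases / days
= 14 / 180
= 0.078 deploys/day
(equivalently, 0.54 deploys/week)

0.078 deploys/day


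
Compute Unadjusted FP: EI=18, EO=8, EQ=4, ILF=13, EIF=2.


UFP = EI*4 + EO*5 + EQ*4 + ILF*10 + EIF*7
UFP = 18*4 + 8*5 + 4*4 + 13*10 + 2*7
UFP = 72 + 40 + 16 + 130 + 14
UFP = 272

272


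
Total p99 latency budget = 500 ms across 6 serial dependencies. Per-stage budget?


Formula: per_stage = total_budget / stages
per_stage = 500 / 6
per_stage = 83.33 ms

83.33 ms


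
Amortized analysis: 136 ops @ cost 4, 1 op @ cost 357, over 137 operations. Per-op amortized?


Formula: Amortized cost = Total cost / Operations
Total cost = (136 * 4) + (1 * 357)
Total cost = 544 + 357 = 901
Amortized = 901 / 137 = 6.5766

6.5766


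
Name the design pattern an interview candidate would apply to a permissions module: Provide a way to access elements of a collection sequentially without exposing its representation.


This matches the Iterator pattern

Iterator


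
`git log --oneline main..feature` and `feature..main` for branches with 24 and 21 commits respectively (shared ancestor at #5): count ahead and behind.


Common ancestor: commit #5
feature commits after divergence: 24 - 5 = 19
main commits after divergence: 21 - 5 = 16
feature is 19 commits ahead of main
main is 16 commits ahead of feature

feature ahead: 19, main ahead: 16


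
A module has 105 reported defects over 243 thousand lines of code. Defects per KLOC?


Defect density = defects / KLOC
Defect density = 105 / 243
Defect density = 0.432 defects/KLOC

0.432 defects/KLOC


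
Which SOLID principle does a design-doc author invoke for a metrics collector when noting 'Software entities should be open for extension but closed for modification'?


This describes the Open/Closed Principle (OCP)

Open/Closed Principle (OCP)


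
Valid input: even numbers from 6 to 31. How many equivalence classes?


Constraint: even integers in [6, 31]
Class 1: x < 6 — out-of-range invalid
Class 2: x in [6,31] but odd — wrong type invalid
Class 3: x in [6,31] and even — valid
Class 4: x > 31 — out-of-range invalid
Total equivalence classes: 4

4 equivalence classes


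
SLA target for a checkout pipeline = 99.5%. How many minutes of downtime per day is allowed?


Formula: allowed downtime = period * (100 - SLA) / 100
Period (day) = 1440 minutes
Unavailability fraction = (100 - 99.5) / 100
Allowed downtime = 1440 * (100 - 99.5) / 100
Allowed downtime = 7.2 minutes

7.2 minutes


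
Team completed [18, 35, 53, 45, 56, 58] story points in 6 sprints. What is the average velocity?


Formula: Avg velocity = Total points / Number of sprints
Points: [18, 35, 53, 45, 56, 58]
Sum = 18 + 35 + 53 + 45 + 56 + 58 = 265
Avg velocity = 265 / 6 = 44.17 points/sprint

44.17 points/sprint


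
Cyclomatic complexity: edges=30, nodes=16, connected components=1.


Formula: V(G) = E - N + 2P
V(G) = 30 - 16 + 2*1
V(G) = 14 + 2
V(G) = 16

16


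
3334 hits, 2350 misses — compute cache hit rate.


Formula: hit rate = hits / (hits + misses) * 100
hit rate = 3334 / (3334 + 2350) * 100
hit rate = 3334 / 5684 * 100
hit rate = 58.66%

58.66%


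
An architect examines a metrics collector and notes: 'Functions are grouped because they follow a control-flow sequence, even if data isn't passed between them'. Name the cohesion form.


Reasoning: Grouped by order of execution within a routine, not by data flow
Type: Procedural cohesion

Procedural cohesion


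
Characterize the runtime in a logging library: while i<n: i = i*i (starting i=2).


Reasoning: squaring drives double-exponential growth; iterations ~ log log n
Complexity: O(log log n)

O(log log n)


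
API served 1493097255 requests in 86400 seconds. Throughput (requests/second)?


Formula: throughput = requests / seconds
throughput = 1493097255 / 86400
throughput = 17281.22 requests/second

17281.22 requests/second


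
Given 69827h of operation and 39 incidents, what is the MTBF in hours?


Formula: MTBF = Total operating time / Number of failures
MTBF = 69827 / 39
MTBF = 1790.44 hours

1790.44 hours


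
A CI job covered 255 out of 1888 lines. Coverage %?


Coverage = covered / total * 100
Coverage = 255 / 1888 * 100
Coverage = 13.51%

13.51%


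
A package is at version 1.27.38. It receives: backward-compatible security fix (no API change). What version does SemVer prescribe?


Current: 1.27.38
Change category: 'backward-compatible security fix (no API change)' → patch bump
SemVer rule: patch bump → increment PATCH (MAJOR and MINOR unchanged)
New: 1.27.39

1.27.39


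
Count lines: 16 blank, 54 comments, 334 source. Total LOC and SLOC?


Total LOC = blank + comment + code
Total LOC = 16 + 54 + 334 = 404
SLOC (source only) = code = 334

Total LOC: 404, SLOC: 334


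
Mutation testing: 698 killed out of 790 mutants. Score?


Mutation score = killed / total * 100
Mutation score = 698 / 790 * 100
Mutation score = 88.35%

88.35%


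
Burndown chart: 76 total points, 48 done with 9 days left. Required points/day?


Formula: Required rate = Remaining points / Days left
Remaining = 76 - 48 = 28 points
Required rate = 28 / 9 = 3.11 points/day

3.11 points/day


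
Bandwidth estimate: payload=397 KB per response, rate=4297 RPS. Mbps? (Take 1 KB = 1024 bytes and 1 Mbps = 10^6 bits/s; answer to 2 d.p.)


Formula: Mbps = payload_bytes * RPS * 8 / 1e6
Payload per request = 397 KB = 397 * 1024 = 406528 bytes
Total bytes/sec = 406528 * 4297 = 1746850816
Total bits/sec = 1746850816 * 8 = 13974806528
Mbps = 13974806528 / 1e6 = 13974.81

13974.81 Mbps


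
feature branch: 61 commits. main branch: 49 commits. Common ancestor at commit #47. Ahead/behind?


Common ancestor: commit #47
feature commits after divergence: 61 - 47 = 14
main commits after divergence: 49 - 47 = 2
feature is 14 commits ahead of main
main is 2 commits ahead of feature

feature ahead: 14, main ahead: 2


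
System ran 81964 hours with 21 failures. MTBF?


Formula: MTBF = Total operating time / Number of failures
MTBF = 81964 / 21
MTBF = 3903.05 hours

3903.05 hours


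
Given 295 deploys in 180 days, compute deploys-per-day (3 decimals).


Formula: deployments per day = releases / days
= 295 / 180
= 1.639 deploys/day
(equivalently, 11.47 deploys/week)

1.639 deploys/day


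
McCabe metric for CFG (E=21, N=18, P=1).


Formula: V(G) = E - N + 2P
V(G) = 21 - 18 + 2*1
V(G) = 3 + 2
V(G) = 5

5


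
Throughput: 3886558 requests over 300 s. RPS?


Formula: throughput = requests / seconds
throughput = 3886558 / 300
throughput = 12955.19 requests/second

12955.19 requests/second


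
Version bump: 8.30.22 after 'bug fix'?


Current: 8.30.22
Change category: 'bug fix' → patch bump
SemVer rule: patch bump → increment PATCH (MAJOR and MINOR unchanged)
New: 8.30.23

8.30.23


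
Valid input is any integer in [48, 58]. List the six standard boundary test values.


Range: [48, 58]
Boundaries: just below min, min, min+1, max-1, max, just above max
Values: [47, 48, 49, 57, 58, 59]

[47, 48, 49, 57, 58, 59]


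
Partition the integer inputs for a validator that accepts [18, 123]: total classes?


Valid range: [18, 123]
Class 1: x < 18 — invalid
Class 2: 18 ≤ x ≤ 123 — valid
Class 3: x > 123 — invalid
Total equivalence classes: 3

3 equivalence classes


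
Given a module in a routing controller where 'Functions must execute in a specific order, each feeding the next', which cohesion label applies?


Reasoning: Output of one is input to next
Type: Sequential cohesion

Sequential cohesion


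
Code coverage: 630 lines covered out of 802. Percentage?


Coverage = covered / total * 100
Coverage = 630 / 802 * 100
Coverage = 78.55%

78.55%


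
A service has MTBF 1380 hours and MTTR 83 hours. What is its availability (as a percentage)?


Availability = MTBF / (MTBF + MTTR)
Availability = 1380 / (1380 + 83)
Availability = 1380 / 1463
Availability = 94.3267%

94.3267%


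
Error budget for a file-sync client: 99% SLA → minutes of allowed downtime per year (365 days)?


Formula: allowed downtime = period * (100 - SLA) / 100
Period (year (365 days)) = 525600 minutes
Unavailability fraction = (100 - 99.0) / 100
Allowed downtime = 525600 * (100 - 99.0) / 100
Allowed downtime = 5256.0 minutes

5256.0 minutes


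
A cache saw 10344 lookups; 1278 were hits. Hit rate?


Formula: hit rate = hits / (hits + misses) * 100
hit rate = 1278 / (1278 + 9066) * 100
hit rate = 1278 / 10344 * 100
hit rate = 12.35%

12.35%


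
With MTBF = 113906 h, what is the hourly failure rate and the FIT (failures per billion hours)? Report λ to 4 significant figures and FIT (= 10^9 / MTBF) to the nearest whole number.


Formula: λ = 1 / MTBF; FIT = λ × 1e9 = 1e9 / MTBF
λ = 1 / 113906 ≈ 8.779e-06 failures/hour
FIT = 1e9 / 113906 ≈ 8779 failures per 1e9 hours (nearest whole number)

λ = 8.779e-06 /h, FIT = 8779


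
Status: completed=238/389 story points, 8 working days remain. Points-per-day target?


Formula: Required rate = Remaining points / Days left
Remaining = 389 - 238 = 151 points
Required rate = 151 / 8 = 18.88 points/day

18.88 points/day


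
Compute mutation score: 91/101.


Mutation score = killed / total * 100
Mutation score = 91 / 101 * 100
Mutation score = 90.1%

90.1%


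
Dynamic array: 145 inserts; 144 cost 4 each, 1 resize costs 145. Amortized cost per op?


Formula: Amortized cost = Total cost / Operations
Total cost = (144 * 4) + (1 * 145)
Total cost = 576 + 145 = 721
Amortized = 721 / 145 = 4.9724

4.9724


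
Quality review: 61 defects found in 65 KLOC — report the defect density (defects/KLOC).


Defect density = defects / KLOC
Defect density = 61 / 65
Defect density = 0.938 defects/KLOC

0.938 defects/KLOC


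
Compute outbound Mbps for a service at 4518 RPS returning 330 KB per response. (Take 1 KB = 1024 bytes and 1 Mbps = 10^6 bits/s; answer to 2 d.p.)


Formula: Mbps = payload_bytes * RPS * 8 / 1e6
Payload per request = 330 KB = 330 * 1024 = 337920 bytes
Total bytes/sec = 337920 * 4518 = 1526722560
Total bits/sec = 1526722560 * 8 = 12213780480
Mbps = 12213780480 / 1e6 = 12213.78

12213.78 Mbps


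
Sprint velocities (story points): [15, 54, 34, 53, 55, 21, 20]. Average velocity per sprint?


Formula: Avg velocity = Total points / Number of sprints
Points: [15, 54, 34, 53, 55, 21, 20]
Sum = 15 + 54 + 34 + 53 + 55 + 21 + 20 = 252
Avg velocity = 252 / 7 = 36.0 points/sprint

36.0 points/sprint


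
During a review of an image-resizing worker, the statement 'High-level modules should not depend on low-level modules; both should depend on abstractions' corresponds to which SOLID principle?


This describes the Dependency Inversion Principle (DIP)

Dependency Inversion Principle (DIP)


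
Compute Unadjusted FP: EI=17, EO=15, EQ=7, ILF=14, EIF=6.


UFP = EI*4 + EO*5 + EQ*4 + ILF*10 + EIF*7
UFP = 17*4 + 15*5 + 7*4 + 14*10 + 6*7
UFP = 68 + 75 + 28 + 140 + 42
UFP = 353

353


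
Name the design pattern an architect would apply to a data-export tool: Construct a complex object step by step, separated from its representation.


This matches the Builder pattern

Builder


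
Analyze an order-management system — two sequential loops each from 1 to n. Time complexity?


Reasoning: sequential dominates: O(n) + O(n) = O(n)
Complexity: O(n)

O(n)


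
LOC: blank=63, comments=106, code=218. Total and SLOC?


Total LOC = blank + comment + code
Total LOC = 63 + 106 + 218 = 387
SLOC (source only) = code = 218

Total LOC: 387, SLOC: 218


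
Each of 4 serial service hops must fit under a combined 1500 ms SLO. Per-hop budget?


Formula: per_stage = total_budget / stages
per_stage = 1500 / 4
per_stage = 375.0 ms

375.0 ms


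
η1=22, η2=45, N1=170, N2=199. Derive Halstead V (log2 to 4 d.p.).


Formula: V = N * log2(η), where N = N1 + N2 and η = η1 + η2
η = 22 + 45 = 67
N = 170 + 199 = 369
log2(67) ≈ 6.0661
V = 369 * 6.0661 = 2238.39

2238.39


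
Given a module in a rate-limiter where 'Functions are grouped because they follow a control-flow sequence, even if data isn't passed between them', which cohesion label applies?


Reasoning: Grouped by order of execution within a routine, not by data flow
Type: Procedural cohesion

Procedural cohesion


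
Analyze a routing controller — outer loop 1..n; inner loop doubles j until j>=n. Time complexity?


Reasoning: linear outer times logarithmic inner
Complexity: O(n log n)

O(n log n)


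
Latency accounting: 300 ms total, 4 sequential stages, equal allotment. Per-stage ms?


Formula: per_stage = total_budget / stages
per_stage = 300 / 4
per_stage = 75.0 ms

75.0 ms


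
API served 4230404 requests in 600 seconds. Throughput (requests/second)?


Formula: throughput = requests / seconds
throughput = 4230404 / 600
throughput = 7050.67 requests/second

7050.67 requests/second


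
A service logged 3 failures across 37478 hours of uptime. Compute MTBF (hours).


Formula: MTBF = Total operating time / Number of failures
MTBF = 37478 / 3
MTBF = 12492.67 hours

12492.67 hours


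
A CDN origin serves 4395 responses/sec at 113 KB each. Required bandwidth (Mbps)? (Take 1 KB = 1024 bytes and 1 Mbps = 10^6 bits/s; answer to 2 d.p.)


Formula: Mbps = payload_bytes * RPS * 8 / 1e6
Payload per request = 113 KB = 113 * 1024 = 115712 bytes
Total bytes/sec = 115712 * 4395 = 508554240
Total bits/sec = 508554240 * 8 = 4068433920
Mbps = 4068433920 / 1e6 = 4068.43

4068.43 Mbps


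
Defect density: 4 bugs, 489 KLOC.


Defect density = defects / KLOC
Defect density = 4 / 489
Defect density = 0.008 defects/KLOC

0.008 defects/KLOC


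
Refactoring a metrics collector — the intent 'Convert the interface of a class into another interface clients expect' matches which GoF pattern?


This matches the Adapter pattern

Adapter


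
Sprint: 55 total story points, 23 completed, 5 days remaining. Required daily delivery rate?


Formula: Required rate = Remaining points / Days left
Remaining = 55 - 23 = 32 points
Required rate = 32 / 5 = 6.4 points/day

6.4 points/day


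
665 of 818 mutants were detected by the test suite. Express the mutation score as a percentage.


Mutation score = killed / total * 100
Mutation score = 665 / 818 * 100
Mutation score = 81.3%

81.3%


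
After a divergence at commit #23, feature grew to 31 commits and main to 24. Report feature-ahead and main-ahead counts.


Common ancestor: commit #23
feature commits after divergence: 31 - 23 = 8
main commits after divergence: 24 - 23 = 1
feature is 8 commits ahead of main
main is 1 commits ahead of feature

feature ahead: 8, main ahead: 1


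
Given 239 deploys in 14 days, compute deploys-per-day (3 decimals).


Formula: deployments per day = releases / days
= 239 / 14
= 17.071 deploys/day
(equivalently, 119.5 deploys/week)

17.071 deploys/day


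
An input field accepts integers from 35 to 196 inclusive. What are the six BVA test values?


Range: [35, 196]
Boundaries: just below min, min, min+1, max-1, max, just above max
Values: [34, 35, 36, 195, 196, 197]

[34, 35, 36, 195, 196, 197]


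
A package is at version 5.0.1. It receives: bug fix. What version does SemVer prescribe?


Current: 5.0.1
Change category: 'bug fix' → patch bump
SemVer rule: patch bump → increment PATCH (MAJOR and MINOR unchanged)
New: 5.0.2

5.0.2


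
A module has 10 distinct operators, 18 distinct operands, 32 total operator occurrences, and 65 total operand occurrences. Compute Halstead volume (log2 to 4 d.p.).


Formula: V = N * log2(η), where N = N1 + N2 and η = η1 + η2
η = 10 + 18 = 28
N = 32 + 65 = 97
log2(28) ≈ 4.8074
V = 97 * 4.8074 = 466.32

466.32


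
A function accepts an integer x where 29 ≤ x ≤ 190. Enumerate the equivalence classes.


Valid range: [29, 190]
Class 1: x < 29 — invalid
Class 2: 29 ≤ x ≤ 190 — valid
Class 3: x > 190 — invalid
Total equivalence classes: 3

3 equivalence classes


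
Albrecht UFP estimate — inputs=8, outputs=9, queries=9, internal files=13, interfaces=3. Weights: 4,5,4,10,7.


UFP = EI*4 + EO*5 + EQ*4 + ILF*10 + EIF*7
UFP = 8*4 + 9*5 + 9*4 + 13*10 + 3*7
UFP = 32 + 45 + 36 + 130 + 21
UFP = 264

264


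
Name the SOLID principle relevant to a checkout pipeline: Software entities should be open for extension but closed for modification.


This describes the Open/Closed Principle (OCP)

Open/Closed Principle (OCP)


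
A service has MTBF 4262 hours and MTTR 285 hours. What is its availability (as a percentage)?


Availability = MTBF / (MTBF + MTTR)
Availability = 4262 / (4262 + 285)
Availability = 4262 / 4547
Availability = 93.7321%

93.7321%


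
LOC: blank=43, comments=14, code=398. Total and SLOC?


Total LOC = blank + comment + code
Total LOC = 43 + 14 + 398 = 455
SLOC (source only) = code = 398

Total LOC: 455, SLOC: 398


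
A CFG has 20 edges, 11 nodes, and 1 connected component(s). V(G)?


Formula: V(G) = E - N + 2P
V(G) = 20 - 11 + 2*1
V(G) = 9 + 2
V(G) = 11

11


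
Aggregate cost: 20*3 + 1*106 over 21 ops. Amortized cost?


Formula: Amortized cost = Total cost / Operations
Total cost = (20 * 3) + (1 * 106)
Total cost = 60 + 106 = 166
Amortized = 166 / 21 = 7.9048

7.9048


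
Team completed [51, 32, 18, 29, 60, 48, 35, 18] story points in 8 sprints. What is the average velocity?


Formula: Avg velocity = Total points / Number of sprints
Points: [51, 32, 18, 29, 60, 48, 35, 18]
Sum = 51 + 32 + 18 + 29 + 60 + 48 + 35 + 18 = 291
Avg velocity = 291 / 8 = 36.38 points/sprint

36.38 points/sprint


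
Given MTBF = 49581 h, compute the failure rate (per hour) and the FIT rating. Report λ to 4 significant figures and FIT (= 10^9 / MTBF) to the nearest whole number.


Formula: λ = 1 / MTBF; FIT = λ × 1e9 = 1e9 / MTBF
λ = 1 / 49581 ≈ 2.017e-05 failures/hour
FIT = 1e9 / 49581 ≈ 20169 failures per 1e9 hours (nearest whole number)

λ = 2.017e-05 /h, FIT = 20169


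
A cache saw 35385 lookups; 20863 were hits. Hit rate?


Formula: hit rate = hits / (hits + misses) * 100
hit rate = 20863 / (20863 + 14522) * 100
hit rate = 20863 / 35385 * 100
hit rate = 58.96%

58.96%


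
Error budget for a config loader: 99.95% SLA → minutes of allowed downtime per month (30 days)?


Formula: allowed downtime = period * (100 - SLA) / 100
Period (month (30 days)) = 43200 minutes
Unavailability fraction = (100 - 99.95) / 100
Allowed downtime = 43200 * (100 - 99.95) / 100
Allowed downtime = 21.6 minutes

21.6 minutes


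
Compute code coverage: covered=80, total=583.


Coverage = covered / total * 100
Coverage = 80 / 583 * 100
Coverage = 13.72%

13.72%


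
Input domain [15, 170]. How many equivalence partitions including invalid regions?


Valid range: [15, 170]
Class 1: x < 15 — invalid
Class 2: 15 ≤ x ≤ 170 — valid
Class 3: x > 170 — invalid
Total equivalence classes: 3

3 equivalence classes


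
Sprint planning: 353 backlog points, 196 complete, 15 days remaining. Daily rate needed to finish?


Formula: Required rate = Remaining points / Days left
Remaining = 353 - 196 = 157 points
Required rate = 157 / 15 = 10.47 points/day

10.47 points/day


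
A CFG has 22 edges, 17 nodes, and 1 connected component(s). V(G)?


Formula: V(G) = E - N + 2P
V(G) = 22 - 17 + 2*1
V(G) = 5 + 2
V(G) = 7

7


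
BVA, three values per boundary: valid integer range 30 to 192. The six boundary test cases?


Range: [30, 192]
Boundaries: just below min, min, min+1, max-1, max, just above max
Values: [29, 30, 31, 191, 192, 193]

[29, 30, 31, 191, 192, 193]


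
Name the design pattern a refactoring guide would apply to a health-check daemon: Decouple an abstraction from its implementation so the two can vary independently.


This matches the Bridge pattern

Bridge


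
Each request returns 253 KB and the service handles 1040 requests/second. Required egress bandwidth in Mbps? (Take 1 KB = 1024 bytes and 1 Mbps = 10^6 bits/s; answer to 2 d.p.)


Formula: Mbps = payload_bytes * RPS * 8 / 1e6
Payload per request = 253 KB = 253 * 1024 = 259072 bytes
Total bytes/sec = 259072 * 1040 = 269434880
Total bits/sec = 269434880 * 8 = 2155479040
Mbps = 2155479040 / 1e6 = 2155.48

2155.48 Mbps


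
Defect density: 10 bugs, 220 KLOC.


Defect density = defects / KLOC
Defect density = 10 / 220
Defect density = 0.045 defects/KLOC

0.045 defects/KLOC


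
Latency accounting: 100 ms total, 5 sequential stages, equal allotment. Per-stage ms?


Formula: per_stage = total_budget / stages
per_stage = 100 / 5
per_stage = 20.0 ms

20.0 ms


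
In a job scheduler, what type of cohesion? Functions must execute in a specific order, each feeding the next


Reasoning: Output of one is input to next
Type: Sequential cohesion

Sequential cohesion


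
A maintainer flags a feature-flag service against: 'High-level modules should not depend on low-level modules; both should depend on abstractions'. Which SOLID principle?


This describes the Dependency Inversion Principle (DIP)

Dependency Inversion Principle (DIP)


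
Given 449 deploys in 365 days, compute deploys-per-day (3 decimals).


Formula: deployments per day = releases / days
= 449 / 365
= 1.23 deploys/day
(equivalently, 8.61 deploys/week)

1.23 deploys/day


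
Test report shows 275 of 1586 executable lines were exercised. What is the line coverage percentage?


Coverage = covered / total * 100
Coverage = 275 / 1586 * 100
Coverage = 17.34%

17.34%


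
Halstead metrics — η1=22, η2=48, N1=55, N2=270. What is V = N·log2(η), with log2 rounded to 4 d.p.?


Formula: V = N * log2(η), where N = N1 + N2 and η = η1 + η2
η = 22 + 48 = 70
N = 55 + 270 = 325
log2(70) ≈ 6.1293
V = 325 * 6.1293 = 1992.02

1992.02


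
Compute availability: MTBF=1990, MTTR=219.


Availability = MTBF / (MTBF + MTTR)
Availability = 1990 / (1990 + 219)
Availability = 1990 / 2209
Availability = 90.086%

90.086%


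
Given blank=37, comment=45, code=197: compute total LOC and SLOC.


Total LOC = blank + comment + code
Total LOC = 37 + 45 + 197 = 279
SLOC (source only) = code = 197

Total LOC: 279, SLOC: 197


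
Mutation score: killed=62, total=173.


Mutation score = killed / total * 100
Mutation score = 62 / 173 * 100
Mutation score = 35.84%

35.84%


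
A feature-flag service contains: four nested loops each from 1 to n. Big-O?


Reasoning: four levels of nesting
Complexity: O(n^4)

O(n^4)


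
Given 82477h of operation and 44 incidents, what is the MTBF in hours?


Formula: MTBF = Total operating time / Number of failures
MTBF = 82477 / 44
MTBF = 1874.48 hours

1874.48 hours


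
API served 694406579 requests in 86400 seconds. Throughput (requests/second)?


Formula: throughput = requests / seconds
throughput = 694406579 / 86400
throughput = 8037.11 requests/second

8037.11 requests/second


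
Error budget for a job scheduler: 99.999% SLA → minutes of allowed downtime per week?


Formula: allowed downtime = period * (100 - SLA) / 100
Period (week) = 10080 minutes
Unavailability fraction = (100 - 99.999) / 100
Allowed downtime = 10080 * (100 - 99.999) / 100
Allowed downtime = 0.1008 minutes

0.1008 minutes


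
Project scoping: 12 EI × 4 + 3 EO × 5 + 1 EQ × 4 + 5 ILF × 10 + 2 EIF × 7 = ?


UFP = EI*4 + EO*5 + EQ*4 + ILF*10 + EIF*7
UFP = 12*4 + 3*5 + 1*4 + 5*10 + 2*7
UFP = 48 + 15 + 4 + 50 + 14
UFP = 131

131


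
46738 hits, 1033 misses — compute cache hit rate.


Formula: hit rate = hits / (hits + misses) * 100
hit rate = 46738 / (46738 + 1033) * 100
hit rate = 46738 / 47771 * 100
hit rate = 97.84%

97.84%


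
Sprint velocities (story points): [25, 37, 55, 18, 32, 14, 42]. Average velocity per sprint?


Formula: Avg velocity = Total points / Number of sprints
Points: [25, 37, 55, 18, 32, 14, 42]
Sum = 25 + 37 + 55 + 18 + 32 + 14 + 42 = 223
Avg velocity = 223 / 7 = 31.86 points/sprint

31.86 points/sprint


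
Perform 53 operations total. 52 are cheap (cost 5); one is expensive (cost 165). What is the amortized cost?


Formula: Amortized cost = Total cost / Operations
Total cost = (52 * 5) + (1 * 165)
Total cost = 260 + 165 = 425
Amortized = 425 / 53 = 8.0189

8.0189


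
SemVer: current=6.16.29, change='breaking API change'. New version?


Current: 6.16.29
Change category: 'breaking API change' → major bump
SemVer rule: major bump → increment MAJOR, reset MINOR and PATCH to 0
New: 7.0.0

7.0.0


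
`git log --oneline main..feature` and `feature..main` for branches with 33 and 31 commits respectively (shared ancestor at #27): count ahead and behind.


Common ancestor: commit #27
feature commits after divergence: 33 - 27 = 6
main commits after divergence: 31 - 27 = 4
feature is 6 commits ahead of main
main is 4 commits ahead of feature

feature ahead: 6, main ahead: 4


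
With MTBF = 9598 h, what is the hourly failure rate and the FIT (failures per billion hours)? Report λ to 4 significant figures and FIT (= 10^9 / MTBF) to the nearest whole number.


Formula: λ = 1 / MTBF; FIT = λ × 1e9 = 1e9 / MTBF
λ = 1 / 9598 ≈ 1.042e-04 failures/hour
FIT = 1e9 / 9598 ≈ 104188 failures per 1e9 hours (nearest whole number)

λ = 1.042e-04 /h, FIT = 104188


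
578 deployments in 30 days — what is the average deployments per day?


Formula: deployments per day = releases / days
= 578 / 30
= 19.267 deploys/day
(equivalently, 134.87 deploys/week)

19.267 deploys/day


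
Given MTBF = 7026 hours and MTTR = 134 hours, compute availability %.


Availability = MTBF / (MTBF + MTTR)
Availability = 7026 / (7026 + 134)
Availability = 7026 / 7160
Availability = 98.1285%

98.1285%


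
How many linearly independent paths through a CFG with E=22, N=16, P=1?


Formula: V(G) = E - N + 2P
V(G) = 22 - 16 + 2*1
V(G) = 6 + 2
V(G) = 8

8


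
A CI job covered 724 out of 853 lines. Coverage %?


Coverage = covered / total * 100
Coverage = 724 / 853 * 100
Coverage = 84.88%

84.88%


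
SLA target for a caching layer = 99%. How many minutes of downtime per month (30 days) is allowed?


Formula: allowed downtime = period * (100 - SLA) / 100
Period (month (30 days)) = 43200 minutes
Unavailability fraction = (100 - 99.0) / 100
Allowed downtime = 43200 * (100 - 99.0) / 100
Allowed downtime = 432.0 minutes

432.0 minutes


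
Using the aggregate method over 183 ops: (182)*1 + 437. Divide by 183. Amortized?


Formula: Amortized cost = Total cost / Operations
Total cost = (182 * 1) + (1 * 437)
Total cost = 182 + 437 = 619
Amortized = 619 / 183 = 3.3825

3.3825


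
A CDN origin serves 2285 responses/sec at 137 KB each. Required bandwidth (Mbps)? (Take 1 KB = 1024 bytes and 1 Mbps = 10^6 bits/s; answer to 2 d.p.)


Formula: Mbps = payload_bytes * RPS * 8 / 1e6
Payload per request = 137 KB = 137 * 1024 = 140288 bytes
Total bytes/sec = 140288 * 2285 = 320558080
Total bits/sec = 320558080 * 8 = 2564464640
Mbps = 2564464640 / 1e6 = 2564.46

2564.46 Mbps


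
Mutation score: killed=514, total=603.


Mutation score = killed / total * 100
Mutation score = 514 / 603 * 100
Mutation score = 85.24%

85.24%


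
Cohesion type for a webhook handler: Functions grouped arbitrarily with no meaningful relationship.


Reasoning: Worst: random grouping
Type: Coincidental cohesion

Coincidental cohesion


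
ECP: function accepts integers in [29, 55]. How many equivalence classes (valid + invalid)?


Valid range: [29, 55]
Class 1: x < 29 — invalid
Class 2: 29 ≤ x ≤ 55 — valid
Class 3: x > 55 — invalid
Total equivalence classes: 3

3 equivalence classes


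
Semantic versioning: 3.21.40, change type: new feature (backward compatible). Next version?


Current: 3.21.40
Change category: 'new feature (backward compatible)' → minor bump
SemVer rule: minor bump → increment MINOR, reset PATCH to 0 (MAJOR unchanged)
New: 3.22.0

3.22.0


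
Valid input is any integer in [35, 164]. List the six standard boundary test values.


Range: [35, 164]
Boundaries: just below min, min, min+1, max-1, max, just above max
Values: [34, 35, 36, 163, 164, 165]

[34, 35, 36, 163, 164, 165]


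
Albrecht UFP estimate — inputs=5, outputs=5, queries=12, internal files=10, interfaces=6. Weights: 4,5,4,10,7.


UFP = EI*4 + EO*5 + EQ*4 + ILF*10 + EIF*7
UFP = 5*4 + 5*5 + 12*4 + 10*10 + 6*7
UFP = 20 + 25 + 48 + 100 + 42
UFP = 235

235


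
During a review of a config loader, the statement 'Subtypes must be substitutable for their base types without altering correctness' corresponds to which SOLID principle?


This describes the Liskov Substitution Principle (LSP)

Liskov Substitution Principle (LSP)


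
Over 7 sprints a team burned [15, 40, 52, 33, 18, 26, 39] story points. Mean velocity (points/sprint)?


Formula: Avg velocity = Total points / Number of sprints
Points: [15, 40, 52, 33, 18, 26, 39]
Sum = 15 + 40 + 52 + 33 + 18 + 26 + 39 = 223
Avg velocity = 223 / 7 = 31.86 points/sprint

31.86 points/sprint


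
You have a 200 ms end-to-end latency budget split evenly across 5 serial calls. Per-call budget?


Formula: per_stage = total_budget / stages
per_stage = 200 / 5
per_stage = 40.0 ms

40.0 ms


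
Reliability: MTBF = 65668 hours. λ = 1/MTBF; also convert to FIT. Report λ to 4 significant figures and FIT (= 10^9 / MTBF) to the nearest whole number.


Formula: λ = 1 / MTBF; FIT = λ × 1e9 = 1e9 / MTBF
λ = 1 / 65668 ≈ 1.523e-05 failures/hour
FIT = 1e9 / 65668 ≈ 15228 failures per 1e9 hours (nearest whole number)

λ = 1.523e-05 /h, FIT = 15228


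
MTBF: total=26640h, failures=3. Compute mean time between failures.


Formula: MTBF = Total operating time / Number of failures
MTBF = 26640 / 3
MTBF = 8880.0 hours

8880.0 hours


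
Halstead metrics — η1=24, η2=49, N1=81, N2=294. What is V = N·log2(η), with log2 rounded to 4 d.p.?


Formula: V = N * log2(η), where N = N1 + N2 and η = η1 + η2
η = 24 + 49 = 73
N = 81 + 294 = 375
log2(73) ≈ 6.1898
V = 375 * 6.1898 = 2321.18

2321.18


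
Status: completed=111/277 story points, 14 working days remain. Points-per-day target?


Formula: Required rate = Remaining points / Days left
Remaining = 277 - 111 = 166 points
Required rate = 166 / 14 = 11.86 points/day

11.86 points/day


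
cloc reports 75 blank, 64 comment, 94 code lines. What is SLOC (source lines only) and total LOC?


Total LOC = blank + comment + code
Total LOC = 75 + 64 + 94 = 233
SLOC (source only) = code = 94

Total LOC: 233, SLOC: 94


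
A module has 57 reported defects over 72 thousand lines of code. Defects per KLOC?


Defect density = defects / KLOC
Defect density = 57 / 72
Defect density = 0.792 defects/KLOC

0.792 defects/KLOC


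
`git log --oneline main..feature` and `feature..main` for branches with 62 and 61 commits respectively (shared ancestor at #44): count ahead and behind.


Common ancestor: commit #44
feature commits after divergence: 62 - 44 = 18
main commits after divergence: 61 - 44 = 17
feature is 18 commits ahead of main
main is 17 commits ahead of feature

feature ahead: 18, main ahead: 17


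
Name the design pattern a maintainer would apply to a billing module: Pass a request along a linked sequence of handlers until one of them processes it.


This matches the Chain of Responsibility pattern

Chain of Responsibility


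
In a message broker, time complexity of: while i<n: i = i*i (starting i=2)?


Reasoning: squaring drives double-exponential growth; iterations ~ log log n
Complexity: O(log log n)

O(log log n)


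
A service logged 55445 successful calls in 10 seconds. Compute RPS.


Formula: throughput = requests / seconds
throughput = 55445 / 10
throughput = 5544.5 requests/second

5544.5 requests/second


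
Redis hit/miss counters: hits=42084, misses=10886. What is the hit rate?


Formula: hit rate = hits / (hits + misses) * 100
hit rate = 42084 / (42084 + 10886) * 100
hit rate = 42084 / 52970 * 100
hit rate = 79.45%

79.45%


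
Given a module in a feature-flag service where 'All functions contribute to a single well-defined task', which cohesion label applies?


Reasoning: Best: single purpose
Type: Functional cohesion

Functional cohesion


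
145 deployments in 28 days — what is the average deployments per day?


Formula: deployments per day = releases / days
= 145 / 28
= 5.179 deploys/day
(equivalently, 36.25 deploys/week)

5.179 deploys/day
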